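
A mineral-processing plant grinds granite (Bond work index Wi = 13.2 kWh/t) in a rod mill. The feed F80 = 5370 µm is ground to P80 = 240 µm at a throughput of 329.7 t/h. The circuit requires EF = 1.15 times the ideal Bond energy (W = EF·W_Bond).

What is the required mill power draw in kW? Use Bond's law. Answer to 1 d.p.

P = 2547.6 kW

W = 10·Wi·[P80^(−½) − F80^(−½)]
W = 10·13.2·(1/√240 − 1/√5370) = 10·13.2·(0.050903) = 6.7193 kWh/t
Apply correction: 6.7193 × 1.15 = 7.7271 kWh/t
P_mill = W·ṁ = 7.7271·329.7 = 2547.6 kW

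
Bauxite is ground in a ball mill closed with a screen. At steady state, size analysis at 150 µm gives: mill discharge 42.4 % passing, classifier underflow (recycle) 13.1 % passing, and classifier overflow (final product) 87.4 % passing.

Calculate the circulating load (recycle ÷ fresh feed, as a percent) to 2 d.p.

Classifier node, passing 150 µm:
Fd + Rd = Ru + Fo ⇒ R/F = (o−d)/(d−u)
r = (87.4 − 42.4)/(42.4 − 13.1) = 45.0/29.3 = 1.5358
CL = 100·r = 153.58 %

CL = 153.58 %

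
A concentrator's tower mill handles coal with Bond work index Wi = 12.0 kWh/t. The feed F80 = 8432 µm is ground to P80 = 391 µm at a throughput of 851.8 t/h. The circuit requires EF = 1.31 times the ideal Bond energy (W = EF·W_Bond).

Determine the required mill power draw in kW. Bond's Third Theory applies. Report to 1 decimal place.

W = 10 Wi / √P80 − 10 Wi / √F80
W = 10·12.0·(1/√391 − 1/√8432) = 10·12.0·(0.039682) = 4.7618 kWh/t
W_actual = 1.31 × 4.7618 = 6.2380 kWh/t
Power = W × throughput = 6.2380 kWh/t × 851.8 t/h = 5313.5 kW

P = 5313.5 kW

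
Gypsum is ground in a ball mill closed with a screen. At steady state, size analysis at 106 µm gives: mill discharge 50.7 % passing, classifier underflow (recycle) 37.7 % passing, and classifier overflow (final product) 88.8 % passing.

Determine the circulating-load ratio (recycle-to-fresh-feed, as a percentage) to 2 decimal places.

CL = 293.08 %

Let r = R/F. Size balance at 106 µm:
d + r·d = r·u + o → r(d−u) = o−d
r = (88.8 − 50.7)/(50.7 − 37.7) = 38.1/13.0 = 2.9308
CL = 100·r = 293.08 %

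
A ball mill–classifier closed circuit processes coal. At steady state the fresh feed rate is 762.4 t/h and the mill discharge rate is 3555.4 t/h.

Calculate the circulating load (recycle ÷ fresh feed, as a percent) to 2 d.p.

Discharge = new feed + return, hence
R = M − F = 3555.4 − 762.4 = 2793.0 t/h
CL = 100·R/F = 100·2793.0/762.4 = 366.34 %

CL = 366.34 %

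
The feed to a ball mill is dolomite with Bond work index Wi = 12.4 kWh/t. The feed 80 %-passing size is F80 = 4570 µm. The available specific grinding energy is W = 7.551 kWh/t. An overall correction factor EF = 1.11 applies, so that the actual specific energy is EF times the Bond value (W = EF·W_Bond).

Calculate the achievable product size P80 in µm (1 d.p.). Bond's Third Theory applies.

P80 = 206.1 µm

W = 10 Wi / √P80 − 10 Wi / √F80
W_Bond = W / EF = 7.551 / 1.11 = 6.8027 kWh/t
⇒ 1/√P80 = W_Bond/(10·Wi) + 1/√F80
  = 6.8027/(10·12.4) + 1/√4570 = 0.054861 + 0.014793 = 0.069653
P80 = (1/0.069653)² = 14.3569² = 206.12 µm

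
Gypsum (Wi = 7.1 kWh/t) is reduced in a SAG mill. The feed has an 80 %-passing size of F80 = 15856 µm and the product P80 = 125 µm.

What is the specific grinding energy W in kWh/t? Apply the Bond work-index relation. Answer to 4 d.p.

W = 5.7866 kWh/t

Bond:  W = 10 Wi (1/√P − 1/√F)
1/√125 = 0.089443;  1/√15856 = 0.007942
W = 10·7.1·(0.089443 − 0.007942) = 5.7866 kWh/t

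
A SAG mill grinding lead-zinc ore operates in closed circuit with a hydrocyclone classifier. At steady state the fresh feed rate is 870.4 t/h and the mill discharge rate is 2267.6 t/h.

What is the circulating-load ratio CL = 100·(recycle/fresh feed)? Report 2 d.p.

Mill node: discharge = fresh + recycle.
R = M − F = 2267.6 − 870.4 = 1397.2 t/h
CL = 100·R/F = 100·1397.2/870.4 = 160.52 %

CL = 160.52 %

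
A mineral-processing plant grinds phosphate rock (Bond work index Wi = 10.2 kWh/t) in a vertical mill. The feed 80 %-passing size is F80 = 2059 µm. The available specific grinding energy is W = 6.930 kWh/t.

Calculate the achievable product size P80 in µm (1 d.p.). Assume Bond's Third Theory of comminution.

Bond:  W = 10 Wi (1/√P − 1/√F)
⇒ 1/√P80 = W/(10·Wi) + 1/√F80
  = 6.9300/(10·10.2) + 1/√2059 = 0.067941 + 0.022038 = 0.089979
P80 = (1/0.089979)² = 11.1137² = 123.51 µm

P80 = 123.5 µm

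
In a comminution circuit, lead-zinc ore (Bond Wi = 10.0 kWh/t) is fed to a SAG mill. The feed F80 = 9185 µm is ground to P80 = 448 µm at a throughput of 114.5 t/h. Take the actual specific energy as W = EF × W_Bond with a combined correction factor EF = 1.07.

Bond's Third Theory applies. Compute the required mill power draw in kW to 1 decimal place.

P = 451.0 kW

W_Bond = 10·Wi·(1/√P₈₀ − 1/√F₈₀)
W = 10·10.0·(1/√448 − 1/√9185) = 10·10.0·(0.036811) = 3.6811 kWh/t
Corrected W = EF·W_Bond = 1.07·3.6811 = 3.9388 kWh/t
P_mill = W·ṁ = 3.9388·114.5 = 451.0 kW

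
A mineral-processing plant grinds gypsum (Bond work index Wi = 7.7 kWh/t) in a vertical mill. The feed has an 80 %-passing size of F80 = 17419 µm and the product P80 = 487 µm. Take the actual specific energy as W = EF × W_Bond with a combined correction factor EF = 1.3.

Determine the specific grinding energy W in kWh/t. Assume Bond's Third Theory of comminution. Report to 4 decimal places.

W = 3.7775 kWh/t

Bond: W = 10·Wi·(1/√P80 − 1/√F80)
1/√487 = 0.045314;  1/√17419 = 0.007577
W = 10·7.7·(0.045314 − 0.007577) = 2.9058 kWh/t
Corrected W = EF·W_Bond = 1.3·2.9058 = 3.7775 kWh/t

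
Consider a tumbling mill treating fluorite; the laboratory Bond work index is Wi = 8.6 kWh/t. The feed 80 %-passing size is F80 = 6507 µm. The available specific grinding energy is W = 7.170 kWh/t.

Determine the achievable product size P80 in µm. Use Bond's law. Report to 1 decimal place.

W = 10·Wi·[P80^(−½) − F80^(−½)]
1/√P80 = 1/√F80 + W/(10·Wi)
  = 7.1700/(10·8.6) + 1/√6507 = 0.083372 + 0.012397 = 0.095769
P80 = (1/0.095769)² = 10.4418² = 109.03 µm

P80 = 109.0 µm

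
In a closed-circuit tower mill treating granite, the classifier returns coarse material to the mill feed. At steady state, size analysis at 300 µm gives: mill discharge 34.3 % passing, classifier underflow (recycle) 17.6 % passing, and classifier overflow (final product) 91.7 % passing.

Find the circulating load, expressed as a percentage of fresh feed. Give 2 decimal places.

CL = 343.71 %

Balance %-passing 300 µm (r = R/F):
d + r·d = r·u + o → r(d−u) = o−d
r = (91.7 − 34.3)/(34.3 − 17.6) = 57.4/16.7 = 3.4371
CL = 100·r = 343.71 %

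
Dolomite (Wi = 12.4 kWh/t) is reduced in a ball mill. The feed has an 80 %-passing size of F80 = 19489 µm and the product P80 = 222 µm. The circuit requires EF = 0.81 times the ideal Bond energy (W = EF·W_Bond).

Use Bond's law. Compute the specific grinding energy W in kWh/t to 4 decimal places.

W = 6.0216 kWh/t

W = 10·Wi·(P80^(-½) − F80^(-½))
1/√222 = 0.067116;  1/√19489 = 0.007163
W = 10·12.4·(0.067116 − 0.007163) = 7.4341 kWh/t
W_actual = 0.81 × 7.4341 = 6.0216 kWh/t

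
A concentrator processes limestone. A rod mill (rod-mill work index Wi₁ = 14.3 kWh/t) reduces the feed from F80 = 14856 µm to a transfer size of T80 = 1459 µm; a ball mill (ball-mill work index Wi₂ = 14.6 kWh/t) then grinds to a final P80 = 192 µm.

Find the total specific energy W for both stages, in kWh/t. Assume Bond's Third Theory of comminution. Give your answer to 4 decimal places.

W = 10 Wi (P80^-0.5 − F80^-0.5)
Stage 1 (14856→1459 µm, Wi₁=14.3): W₁ = 10·14.3·(0.026180 − 0.008204) = 2.5705 kWh/t
Stage 2 (1459→192 µm, Wi₂=14.6): W₂ = 10·14.6·(0.072169 − 0.026180) = 6.7143 kWh/t
W = W₁ + W₂ = 2.5705 + 6.7143 = 9.2849 kWh/t

W = 9.2849 kWh/t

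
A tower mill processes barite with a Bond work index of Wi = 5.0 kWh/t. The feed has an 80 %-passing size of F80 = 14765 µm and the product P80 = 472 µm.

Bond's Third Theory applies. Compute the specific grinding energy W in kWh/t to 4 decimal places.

W = 10 Wi / √P80 − 10 Wi / √F80
1/√472 = 0.046029;  1/√14765 = 0.008230
W = 10·5.0·(0.046029 − 0.008230) = 1.8900 kWh/t

W = 1.8900 kWh/t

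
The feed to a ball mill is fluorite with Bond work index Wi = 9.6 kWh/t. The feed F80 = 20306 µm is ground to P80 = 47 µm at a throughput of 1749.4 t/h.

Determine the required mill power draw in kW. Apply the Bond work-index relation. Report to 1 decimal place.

P = 23318.4 kW

W = 10·Wi·[P80^(−½) − F80^(−½)]
W = 10·9.6·(1/√47 − 1/√20306) = 10·9.6·(0.138847) = 13.3294 kWh/t
P_mill = W·ṁ = 13.3294·1749.4 = 23318.4 kW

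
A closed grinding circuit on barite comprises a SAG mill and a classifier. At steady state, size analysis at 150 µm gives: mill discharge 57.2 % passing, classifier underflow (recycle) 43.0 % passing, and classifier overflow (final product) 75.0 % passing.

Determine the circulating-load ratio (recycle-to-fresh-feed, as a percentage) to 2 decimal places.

CL = 125.35 %

Classifier node, passing 150 µm:
Fd + Rd = Ru + Fo ⇒ R/F = (o−d)/(d−u)
r = (75.0 − 57.2)/(57.2 − 43.0) = 17.8/14.2 = 1.2535
CL = 100·r = 125.35 %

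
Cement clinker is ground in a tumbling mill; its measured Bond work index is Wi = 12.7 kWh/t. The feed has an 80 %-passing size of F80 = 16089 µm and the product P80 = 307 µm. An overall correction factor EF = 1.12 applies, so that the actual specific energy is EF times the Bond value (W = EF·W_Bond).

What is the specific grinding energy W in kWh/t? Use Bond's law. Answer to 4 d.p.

W = 6.9967 kWh/t

W = 10 Wi (P80^-0.5 − F80^-0.5)
1/√307 = 0.057073;  1/√16089 = 0.007884
W = 10·12.7·(0.057073 − 0.007884) = 6.2470 kWh/t
W_actual = 1.12 × 6.2470 = 6.9967 kWh/t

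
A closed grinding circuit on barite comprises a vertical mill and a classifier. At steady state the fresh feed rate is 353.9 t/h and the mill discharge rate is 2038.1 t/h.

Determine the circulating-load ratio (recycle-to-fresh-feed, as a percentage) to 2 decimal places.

CL = 475.90 %

Mill node: discharge = fresh + recycle.
R = M − F = 2038.1 − 353.9 = 1684.2 t/h
CL = 100·R/F = 100·1684.2/353.9 = 475.90 %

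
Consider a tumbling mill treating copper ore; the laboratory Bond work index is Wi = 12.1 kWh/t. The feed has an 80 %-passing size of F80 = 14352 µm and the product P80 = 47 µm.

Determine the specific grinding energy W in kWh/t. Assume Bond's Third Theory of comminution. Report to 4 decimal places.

W = 16.6396 kWh/t

W = 10 Wi / √P80 − 10 Wi / √F80
1/√47 = 0.145865;  1/√14352 = 0.008347
W = 10·12.1·(0.145865 − 0.008347) = 16.6396 kWh/t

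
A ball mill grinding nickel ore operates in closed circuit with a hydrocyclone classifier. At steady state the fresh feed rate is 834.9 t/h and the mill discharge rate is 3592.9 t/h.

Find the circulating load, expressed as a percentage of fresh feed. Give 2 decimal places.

CL = 330.34 %

Steady state: M = F + R.
R = M − F = 3592.9 − 834.9 = 2758.0 t/h
CL = 100·R/F = 100·2758.0/834.9 = 330.34 %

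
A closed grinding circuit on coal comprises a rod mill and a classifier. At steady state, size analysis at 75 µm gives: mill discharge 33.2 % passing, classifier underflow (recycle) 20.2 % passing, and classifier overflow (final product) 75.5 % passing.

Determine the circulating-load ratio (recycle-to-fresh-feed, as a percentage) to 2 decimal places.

Let r = R/F. Size balance at 75 µm:
Fd + Rd = Ru + Fo ⇒ R/F = (o−d)/(d−u)
r = (75.5 − 33.2)/(33.2 − 20.2) = 42.3/13.0 = 3.2538
CL = 100·r = 325.38 %

CL = 325.38 %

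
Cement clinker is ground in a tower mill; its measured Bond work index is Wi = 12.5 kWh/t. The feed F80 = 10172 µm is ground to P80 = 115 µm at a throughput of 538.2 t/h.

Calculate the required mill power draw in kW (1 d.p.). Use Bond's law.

Bond:  W = 10 Wi (1/√P − 1/√F)
W = 10·12.5·(1/√115 − 1/√10172) = 10·12.5·(0.083335) = 10.4169 kWh/t
Power = W × throughput = 10.4169 kWh/t × 538.2 t/h = 5606.4 kW

P = 5606.4 kW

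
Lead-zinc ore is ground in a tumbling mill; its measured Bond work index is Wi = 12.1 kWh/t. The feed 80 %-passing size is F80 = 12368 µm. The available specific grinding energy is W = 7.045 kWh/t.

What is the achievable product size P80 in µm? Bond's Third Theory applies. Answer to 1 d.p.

W = 10·Wi·[P80^(−½) − F80^(−½)]
⇒ 1/√P80 = W/(10·Wi) + 1/√F80
  = 7.0450/(10·12.1) + 1/√12368 = 0.058223 + 0.008992 = 0.067215
P80 = (1/0.067215)² = 14.8776² = 221.34 µm

P80 = 221.3 µm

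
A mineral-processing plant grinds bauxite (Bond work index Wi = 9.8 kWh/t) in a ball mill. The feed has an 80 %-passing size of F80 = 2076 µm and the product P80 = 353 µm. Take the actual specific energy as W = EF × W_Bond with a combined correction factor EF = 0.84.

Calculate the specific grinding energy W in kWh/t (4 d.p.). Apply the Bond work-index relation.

W = 10 Wi / √P80 − 10 Wi / √F80
1/√353 = 0.053225;  1/√2076 = 0.021948
W = 10·9.8·(0.053225 − 0.021948) = 3.0652 kWh/t
W_actual = 0.84 × 3.0652 = 2.5747 kWh/t

W = 2.5747 kWh/t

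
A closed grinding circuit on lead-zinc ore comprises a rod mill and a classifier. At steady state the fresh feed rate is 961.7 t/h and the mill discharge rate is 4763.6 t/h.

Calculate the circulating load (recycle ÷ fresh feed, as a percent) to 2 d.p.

CL = 395.33 %

M = F + R at steady state, so:
R = M − F = 4763.6 − 961.7 = 3801.9 t/h
CL = 100·R/F = 100·3801.9/961.7 = 395.33 %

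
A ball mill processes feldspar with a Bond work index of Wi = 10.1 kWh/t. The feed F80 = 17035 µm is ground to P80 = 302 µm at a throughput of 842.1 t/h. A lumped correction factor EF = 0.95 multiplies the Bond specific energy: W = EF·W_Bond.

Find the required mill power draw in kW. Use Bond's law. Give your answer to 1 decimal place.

P = 4030.4 kW

W = 10 Wi (1/√P80 − 1/√F80)  [Bond]
W = 10·10.1·(1/√302 − 1/√17035) = 10·10.1·(0.049882) = 5.0381 kWh/t
With EF = 0.95: W = 5.0381·0.95 = 4.7862 kWh/t
Power = W × throughput = 4.7862 kWh/t × 842.1 t/h = 4030.4 kW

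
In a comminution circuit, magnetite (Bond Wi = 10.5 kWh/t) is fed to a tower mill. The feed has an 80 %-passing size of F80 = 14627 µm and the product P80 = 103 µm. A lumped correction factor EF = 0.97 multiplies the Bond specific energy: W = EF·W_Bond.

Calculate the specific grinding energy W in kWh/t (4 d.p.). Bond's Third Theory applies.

Bond:  W = 10 Wi (1/√P − 1/√F)
1/√103 = 0.098533;  1/√14627 = 0.008268
W = 10·10.5·(0.098533 − 0.008268) = 9.4778 kWh/t
With EF = 0.97: W = 9.4778·0.97 = 9.1934 kWh/t

W = 9.1934 kWh/t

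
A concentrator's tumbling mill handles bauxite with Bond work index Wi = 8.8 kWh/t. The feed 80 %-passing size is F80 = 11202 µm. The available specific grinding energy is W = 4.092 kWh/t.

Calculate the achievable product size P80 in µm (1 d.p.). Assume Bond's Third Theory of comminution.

Bond:  W = 10 Wi (1/√P − 1/√F)
⇒ 1/√P80 = W/(10 Wi) + 1/√F80
  = 4.0920/(10·8.8) + 1/√11202 = 0.046500 + 0.009448 = 0.055948
P80 = (1/0.055948)² = 17.8737² = 319.47 µm

P80 = 319.5 µm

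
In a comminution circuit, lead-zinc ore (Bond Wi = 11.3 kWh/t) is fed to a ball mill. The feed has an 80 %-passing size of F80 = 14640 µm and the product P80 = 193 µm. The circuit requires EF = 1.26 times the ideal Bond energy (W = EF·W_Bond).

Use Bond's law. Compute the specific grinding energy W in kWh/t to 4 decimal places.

W = 9.0720 kWh/t

Bond:  W = 10 Wi (1/√P − 1/√F)
1/√193 = 0.071982;  1/√14640 = 0.008265
W = 10·11.3·(0.071982 − 0.008265) = 7.2000 kWh/t
With EF = 1.26: W = 7.2000·1.26 = 9.0720 kWh/t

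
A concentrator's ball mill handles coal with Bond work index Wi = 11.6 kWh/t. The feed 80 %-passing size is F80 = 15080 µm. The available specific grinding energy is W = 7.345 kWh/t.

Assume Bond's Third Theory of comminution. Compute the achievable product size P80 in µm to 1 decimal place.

W = 10 Wi / √P80 − 10 Wi / √F80
1/√P80 = 1/√F80 + W/(10·Wi)
  = 7.3450/(10·11.6) + 1/√15080 = 0.063319 + 0.008143 = 0.071462
P80 = (1/0.071462)² = 13.9934² = 195.82 µm

P80 = 195.8 µm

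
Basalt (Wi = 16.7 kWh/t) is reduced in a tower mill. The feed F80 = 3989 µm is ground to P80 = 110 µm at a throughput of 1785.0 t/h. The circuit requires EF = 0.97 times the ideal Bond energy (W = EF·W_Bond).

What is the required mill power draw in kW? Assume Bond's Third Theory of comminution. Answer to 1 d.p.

W = 10 Wi (1/√P80 − 1/√F80)  [Bond]
W = 10·16.7·(1/√110 − 1/√3989) = 10·16.7·(0.079513) = 13.2787 kWh/t
W_actual = 0.97 × 13.2787 = 12.8803 kWh/t
P_mill = W·ṁ = 12.8803·1785.0 = 22991.4 kW

P = 22991.4 kW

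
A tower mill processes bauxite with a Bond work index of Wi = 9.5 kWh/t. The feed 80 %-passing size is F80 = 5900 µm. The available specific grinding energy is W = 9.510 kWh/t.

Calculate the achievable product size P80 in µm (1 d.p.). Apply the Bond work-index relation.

Bond: W = 10·Wi·(1/√P80 − 1/√F80)
P80^-0.5 = F80^-0.5 + W/(10 Wi)
  = 9.5100/(10·9.5) + 1/√5900 = 0.100105 + 0.013019 = 0.113124
P80 = (1/0.113124)² = 8.8398² = 78.14 µm

P80 = 78.1 µm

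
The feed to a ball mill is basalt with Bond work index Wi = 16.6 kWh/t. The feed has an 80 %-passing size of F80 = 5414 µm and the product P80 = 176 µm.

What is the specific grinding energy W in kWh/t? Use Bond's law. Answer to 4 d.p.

W = 10 Wi (P80^-0.5 − F80^-0.5)
1/√176 = 0.075378;  1/√5414 = 0.013591
W = 10·16.6·(0.075378 − 0.013591) = 10.2567 kWh/t

W = 10.2567 kWh/t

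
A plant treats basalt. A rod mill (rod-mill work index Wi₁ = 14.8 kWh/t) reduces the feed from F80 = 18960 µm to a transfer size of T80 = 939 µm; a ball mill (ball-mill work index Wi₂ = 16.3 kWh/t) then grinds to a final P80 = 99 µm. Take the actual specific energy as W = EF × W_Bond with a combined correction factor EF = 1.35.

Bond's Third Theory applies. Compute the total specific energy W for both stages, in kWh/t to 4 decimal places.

W = 10·Wi·(P80^(-½) − F80^(-½))
Stage 1 (18960→939 µm, Wi₁=14.8): W₁ = 10·14.8·(0.032634 − 0.007262) = 3.7550 kWh/t
Stage 2 (939→99 µm, Wi₂=16.3): W₂ = 10·16.3·(0.100504 − 0.032634) = 11.0628 kWh/t
W = W₁ + W₂ = 3.7550 + 11.0628 = 14.8178 kWh/t
W_actual = 1.35 × 14.8178 = 20.0040 kWh/t

W = 20.0040 kWh/t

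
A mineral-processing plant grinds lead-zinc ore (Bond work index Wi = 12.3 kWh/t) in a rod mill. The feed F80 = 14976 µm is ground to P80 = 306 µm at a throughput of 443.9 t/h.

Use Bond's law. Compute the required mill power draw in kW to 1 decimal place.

P = 2675.1 kW

W = 10 Wi (1/√P80 − 1/√F80)  [Bond]
W = 10·12.3·(1/√306 − 1/√14976) = 10·12.3·(0.048995) = 6.0263 kWh/t
P = W·T = 6.0263·443.9 = 2675.1 kW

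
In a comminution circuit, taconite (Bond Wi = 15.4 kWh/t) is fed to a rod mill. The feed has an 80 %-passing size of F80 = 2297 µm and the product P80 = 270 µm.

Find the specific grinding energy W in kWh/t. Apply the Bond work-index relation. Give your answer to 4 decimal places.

W_Bond = 10·Wi·(1/√P₈₀ − 1/√F₈₀)
1/√270 = 0.060858;  1/√2297 = 0.020865
W = 10·15.4·(0.060858 − 0.020865) = 6.1589 kWh/t

W = 6.1589 kWh/t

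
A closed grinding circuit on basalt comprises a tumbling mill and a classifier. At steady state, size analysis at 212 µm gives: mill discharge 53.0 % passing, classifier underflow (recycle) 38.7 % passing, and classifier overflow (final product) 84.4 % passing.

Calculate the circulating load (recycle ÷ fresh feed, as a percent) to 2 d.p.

Two-product formula at 212 µm:
Fd + Rd = Ru + Fo ⇒ R/F = (o−d)/(d−u)
r = (84.4 − 53.0)/(53.0 − 38.7) = 31.4/14.3 = 2.1958
CL = 100·r = 219.58 %

CL = 219.58 %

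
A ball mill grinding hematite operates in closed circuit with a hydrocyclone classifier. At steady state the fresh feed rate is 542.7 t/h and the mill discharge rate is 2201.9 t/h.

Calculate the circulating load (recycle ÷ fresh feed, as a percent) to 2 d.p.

Discharge = new feed + return, hence
R = M − F = 2201.9 − 542.7 = 1659.2 t/h
CL = 100·R/F = 100·1659.2/542.7 = 305.73 %

CL = 305.73 %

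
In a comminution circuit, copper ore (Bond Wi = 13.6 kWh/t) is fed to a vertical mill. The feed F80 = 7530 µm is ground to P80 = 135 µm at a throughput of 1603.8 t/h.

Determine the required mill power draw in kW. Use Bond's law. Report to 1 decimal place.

P = 16258.9 kW

W = 10·Wi·[P80^(−½) − F80^(−½)]
W = 10·13.6·(1/√135 − 1/√7530) = 10·13.6·(0.074542) = 10.1378 kWh/t
Power = W × throughput = 10.1378 kWh/t × 1603.8 t/h = 16258.9 kW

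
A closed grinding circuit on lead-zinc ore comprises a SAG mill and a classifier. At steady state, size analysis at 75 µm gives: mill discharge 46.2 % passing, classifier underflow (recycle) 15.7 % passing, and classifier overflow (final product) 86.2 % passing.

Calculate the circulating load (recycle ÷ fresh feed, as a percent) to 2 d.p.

CL = 131.15 %

Classifier node, passing 75 µm:
(1+r)d = ru + o → r = (o−d)/(d−u)
r = (86.2 − 46.2)/(46.2 − 15.7) = 40.0/30.5 = 1.3115
CL = 100·r = 131.15 %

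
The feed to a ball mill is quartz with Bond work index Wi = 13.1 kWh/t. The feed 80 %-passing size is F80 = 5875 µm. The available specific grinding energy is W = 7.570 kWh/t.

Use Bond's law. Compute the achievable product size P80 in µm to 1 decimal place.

P80 = 199.3 µm

Bond: W = 10·Wi·(1/√P80 − 1/√F80)
⇒ 1/√P80 = W/(10 Wi) + 1/√F80
  = 7.5700/(10·13.1) + 1/√5875 = 0.057786 + 0.013047 = 0.070833
P80 = (1/0.070833)² = 14.1177² = 199.31 µm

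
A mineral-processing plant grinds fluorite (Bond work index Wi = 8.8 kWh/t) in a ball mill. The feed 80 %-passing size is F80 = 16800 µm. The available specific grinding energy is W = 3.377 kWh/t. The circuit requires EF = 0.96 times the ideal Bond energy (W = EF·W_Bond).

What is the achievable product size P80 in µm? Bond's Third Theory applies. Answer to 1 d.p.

P80 = 439.7 µm

W_Bond = 10·Wi·(1/√P₈₀ − 1/√F₈₀)
W_Bond = W / EF = 3.377 / 0.96 = 3.5177 kWh/t
P80^-0.5 = F80^-0.5 + W_Bond/(10 Wi)
  = 3.5177/(10·8.8) + 1/√16800 = 0.039974 + 0.007715 = 0.047689
P80 = (1/0.047689)² = 20.9691² = 439.70 µm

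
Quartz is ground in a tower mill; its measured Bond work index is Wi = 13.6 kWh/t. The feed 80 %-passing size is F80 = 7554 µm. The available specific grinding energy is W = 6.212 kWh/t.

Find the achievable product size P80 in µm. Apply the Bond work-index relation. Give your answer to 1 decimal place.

P80 = 305.8 µm

Bond: W = 10·Wi·(1/√P80 − 1/√F80)
⇒ 1/√P80 = W/(10 Wi) + 1/√F80
  = 6.2120/(10·13.6) + 1/√7554 = 0.045676 + 0.011506 = 0.057182
P80 = (1/0.057182)² = 17.4880² = 305.83 µm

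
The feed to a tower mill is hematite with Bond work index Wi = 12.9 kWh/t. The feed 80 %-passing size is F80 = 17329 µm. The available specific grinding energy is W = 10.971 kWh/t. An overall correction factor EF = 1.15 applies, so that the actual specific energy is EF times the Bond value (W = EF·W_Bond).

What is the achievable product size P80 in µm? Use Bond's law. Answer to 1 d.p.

P80 = 150.4 µm

Bond:  W = 10 Wi (1/√P − 1/√F)
W_Bond = W / EF = 10.971 / 1.15 = 9.5400 kWh/t
P80^(−½) = W_Bond/(10 Wi) + F80^(−½)
  = 9.5400/(10·12.9) + 1/√17329 = 0.073953 + 0.007596 = 0.081550
P80 = (1/0.081550)² = 12.2624² = 150.37 µm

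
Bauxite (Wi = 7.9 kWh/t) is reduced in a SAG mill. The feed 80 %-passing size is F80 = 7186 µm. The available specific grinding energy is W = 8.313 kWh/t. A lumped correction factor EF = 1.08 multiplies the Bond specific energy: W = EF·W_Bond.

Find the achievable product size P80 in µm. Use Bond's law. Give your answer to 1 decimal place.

P80 = 83.8 µm

W = 10·Wi·[P80^(−½) − F80^(−½)]
W_Bond = W / EF = 8.313 / 1.08 = 7.6972 kWh/t
1/√P80 = 1/√F80 + W_Bond/(10·Wi)
  = 7.6972/(10·7.9) + 1/√7186 = 0.097433 + 0.011797 = 0.109230
P80 = (1/0.109230)² = 9.1550² = 83.81 µm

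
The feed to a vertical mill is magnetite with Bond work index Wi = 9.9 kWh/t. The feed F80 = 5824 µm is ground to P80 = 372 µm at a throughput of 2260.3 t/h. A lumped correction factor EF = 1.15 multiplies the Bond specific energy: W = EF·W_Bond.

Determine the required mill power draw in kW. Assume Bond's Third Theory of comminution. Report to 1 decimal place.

W = 10·Wi·(P80^(-½) − F80^(-½))
W = 10·9.9·(1/√372 − 1/√5824) = 10·9.9·(0.038744) = 3.8357 kWh/t
Apply correction: 3.8357 × 1.15 = 4.4110 kWh/t
P = W·T = 4.4110·2260.3 = 9970.2 kW

P = 9970.2 kW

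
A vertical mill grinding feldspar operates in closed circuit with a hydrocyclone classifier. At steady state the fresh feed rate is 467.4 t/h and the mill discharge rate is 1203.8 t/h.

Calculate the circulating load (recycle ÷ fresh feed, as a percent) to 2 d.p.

CL = 157.55 %

Steady state: M = F + R.
R = M − F = 1203.8 − 467.4 = 736.4 t/h
CL = 100·R/F = 100·736.4/467.4 = 157.55 %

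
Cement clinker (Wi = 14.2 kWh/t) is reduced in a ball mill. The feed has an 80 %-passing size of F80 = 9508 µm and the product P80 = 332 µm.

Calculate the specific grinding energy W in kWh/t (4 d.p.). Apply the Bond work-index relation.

W = 6.3370 kWh/t

W_Bond = 10·Wi·(1/√P₈₀ − 1/√F₈₀)
1/√332 = 0.054882;  1/√9508 = 0.010255
W = 10·14.2·(0.054882 − 0.010255) = 6.3370 kWh/t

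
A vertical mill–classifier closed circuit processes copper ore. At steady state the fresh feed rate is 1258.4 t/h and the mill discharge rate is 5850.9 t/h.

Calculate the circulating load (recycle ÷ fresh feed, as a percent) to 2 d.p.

M = F + R at steady state, so:
R = M − F = 5850.9 − 1258.4 = 4592.5 t/h
CL = 100·R/F = 100·4592.5/1258.4 = 364.95 %

CL = 364.95 %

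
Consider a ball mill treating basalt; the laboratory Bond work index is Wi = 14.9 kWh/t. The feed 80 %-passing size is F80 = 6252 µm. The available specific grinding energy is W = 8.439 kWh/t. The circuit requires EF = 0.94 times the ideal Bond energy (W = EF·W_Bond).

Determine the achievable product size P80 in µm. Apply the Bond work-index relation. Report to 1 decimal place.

P80 = 188.2 µm

W = 10 Wi (P80^-0.5 − F80^-0.5)
W_Bond = W / EF = 8.439 / 0.94 = 8.9777 kWh/t
P80^-0.5 = F80^-0.5 + W_Bond/(10 Wi)
  = 8.9777/(10·14.9) + 1/√6252 = 0.060253 + 0.012647 = 0.072900
P80 = (1/0.072900)² = 13.7175² = 188.17 µm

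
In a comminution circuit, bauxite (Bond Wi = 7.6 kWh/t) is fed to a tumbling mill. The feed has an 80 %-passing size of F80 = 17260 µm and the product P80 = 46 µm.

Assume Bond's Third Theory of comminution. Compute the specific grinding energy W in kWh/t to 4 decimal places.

W = 10.6271 kWh/t

W = 10 Wi / √P80 − 10 Wi / √F80
1/√46 = 0.147442;  1/√17260 = 0.007612
W = 10·7.6·(0.147442 − 0.007612) = 10.6271 kWh/t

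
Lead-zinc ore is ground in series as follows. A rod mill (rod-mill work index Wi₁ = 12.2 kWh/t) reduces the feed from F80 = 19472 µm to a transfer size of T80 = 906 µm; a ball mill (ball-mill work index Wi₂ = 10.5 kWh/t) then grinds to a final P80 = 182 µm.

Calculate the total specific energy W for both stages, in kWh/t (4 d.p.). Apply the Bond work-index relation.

W = 7.4736 kWh/t

W = 10·Wi·(P80^(-½) − F80^(-½))
Stage 1 (19472→906 µm, Wi₁=12.2): W₁ = 10·12.2·(0.033223 − 0.007166) = 3.1789 kWh/t
Stage 2 (906→182 µm, Wi₂=10.5): W₂ = 10·10.5·(0.074125 − 0.033223) = 4.2947 kWh/t
W = W₁ + W₂ = 3.1789 + 4.2947 = 7.4736 kWh/t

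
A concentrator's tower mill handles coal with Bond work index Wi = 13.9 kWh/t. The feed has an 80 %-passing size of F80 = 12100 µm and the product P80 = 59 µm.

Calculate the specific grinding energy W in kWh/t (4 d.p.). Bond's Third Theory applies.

W = 16.8326 kWh/t

W = 10 Wi (1/√P80 − 1/√F80)  [Bond]
1/√59 = 0.130189;  1/√12100 = 0.009091
W = 10·13.9·(0.130189 − 0.009091) = 16.8326 kWh/t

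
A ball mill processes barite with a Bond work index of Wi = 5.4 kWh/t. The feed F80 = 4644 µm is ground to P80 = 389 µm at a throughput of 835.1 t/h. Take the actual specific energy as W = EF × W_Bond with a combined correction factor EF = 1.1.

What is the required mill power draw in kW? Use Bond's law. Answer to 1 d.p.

W = 10 Wi / √P80 − 10 Wi / √F80
W = 10·5.4·(1/√389 − 1/√4644) = 10·5.4·(0.036028) = 1.9455 kWh/t
Corrected W = EF·W_Bond = 1.1·1.9455 = 2.1401 kWh/t
Power = W × throughput = 2.1401 kWh/t × 835.1 t/h = 1787.2 kW

P = 1787.2 kW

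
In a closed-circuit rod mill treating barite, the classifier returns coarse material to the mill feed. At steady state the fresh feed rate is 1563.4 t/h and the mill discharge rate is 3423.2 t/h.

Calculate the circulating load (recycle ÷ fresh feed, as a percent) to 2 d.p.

CL = 118.96 %

Mill node: discharge = fresh + recycle.
R = M − F = 3423.2 − 1563.4 = 1859.8 t/h
CL = 100·R/F = 100·1859.8/1563.4 = 118.96 %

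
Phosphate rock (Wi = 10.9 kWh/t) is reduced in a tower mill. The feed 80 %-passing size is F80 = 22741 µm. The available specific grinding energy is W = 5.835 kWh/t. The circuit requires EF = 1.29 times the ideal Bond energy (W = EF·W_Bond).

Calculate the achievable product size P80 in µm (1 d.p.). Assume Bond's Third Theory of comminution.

W = 10 Wi (1/√P80 − 1/√F80)  [Bond]
W_Bond = W / EF = 5.835 / 1.29 = 4.5233 kWh/t
P80^(−½) = W_Bond/(10 Wi) + F80^(−½)
  = 4.5233/(10·10.9) + 1/√22741 = 0.041498 + 0.006631 = 0.048129
P80 = (1/0.048129)² = 20.7775² = 431.70 µm

P80 = 431.7 µm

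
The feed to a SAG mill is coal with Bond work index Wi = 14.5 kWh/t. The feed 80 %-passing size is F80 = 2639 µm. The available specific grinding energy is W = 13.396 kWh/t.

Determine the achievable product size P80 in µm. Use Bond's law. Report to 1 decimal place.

P80 = 79.9 µm

W = 10 Wi (P80^-0.5 − F80^-0.5)
P80^(−½) = W/(10 Wi) + F80^(−½)
  = 13.3960/(10·14.5) + 1/√2639 = 0.092386 + 0.019466 = 0.111852
P80 = (1/0.111852)² = 8.9404² = 79.93 µm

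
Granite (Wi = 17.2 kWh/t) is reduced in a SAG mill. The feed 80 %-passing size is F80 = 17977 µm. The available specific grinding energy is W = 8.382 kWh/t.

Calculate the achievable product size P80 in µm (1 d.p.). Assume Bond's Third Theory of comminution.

W = 10·Wi·(P80^(-½) − F80^(-½))
⇒ 1/√P80 = W/(10 Wi) + 1/√F80
  = 8.3820/(10·17.2) + 1/√17977 = 0.048733 + 0.007458 = 0.056191
P80 = (1/0.056191)² = 17.7965² = 316.71 µm

P80 = 316.7 µm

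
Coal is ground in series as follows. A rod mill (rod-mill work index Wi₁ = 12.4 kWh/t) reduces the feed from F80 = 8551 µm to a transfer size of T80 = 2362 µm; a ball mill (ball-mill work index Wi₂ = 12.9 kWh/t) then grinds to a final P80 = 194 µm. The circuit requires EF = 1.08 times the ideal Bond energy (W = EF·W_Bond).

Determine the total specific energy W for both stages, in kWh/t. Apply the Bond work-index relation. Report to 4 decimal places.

W = 10·Wi·[P80^(−½) − F80^(−½)]
Stage 1 (8551→2362 µm, Wi₁=12.4): W₁ = 10·12.4·(0.020576 − 0.010814) = 1.2105 kWh/t
Stage 2 (2362→194 µm, Wi₂=12.9): W₂ = 10·12.9·(0.071796 − 0.020576) = 6.6074 kWh/t
W = W₁ + W₂ = 1.2105 + 6.6074 = 7.8178 kWh/t
W_actual = 1.08 × 7.8178 = 8.4433 kWh/t

W = 8.4433 kWh/t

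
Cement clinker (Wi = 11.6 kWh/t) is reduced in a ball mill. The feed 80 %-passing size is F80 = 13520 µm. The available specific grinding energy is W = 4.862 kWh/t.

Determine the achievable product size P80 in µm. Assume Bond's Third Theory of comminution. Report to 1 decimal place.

Bond: W = 10·Wi·(1/√P80 − 1/√F80)
P80^(−½) = W/(10 Wi) + F80^(−½)
  = 4.8620/(10·11.6) + 1/√13520 = 0.041914 + 0.008600 = 0.050514
P80 = (1/0.050514)² = 19.7965² = 391.90 µm

P80 = 391.9 µm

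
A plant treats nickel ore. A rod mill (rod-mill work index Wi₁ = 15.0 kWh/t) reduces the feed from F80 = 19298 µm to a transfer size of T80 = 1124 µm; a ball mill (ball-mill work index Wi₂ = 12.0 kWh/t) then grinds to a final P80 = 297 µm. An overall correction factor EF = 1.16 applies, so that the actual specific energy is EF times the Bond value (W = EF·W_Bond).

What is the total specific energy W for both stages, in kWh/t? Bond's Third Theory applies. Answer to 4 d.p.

W = 7.8627 kWh/t

Bond: W = 10·Wi·(1/√P80 − 1/√F80)
Stage 1 (19298→1124 µm, Wi₁=15.0): W₁ = 10·15.0·(0.029827 − 0.007199) = 3.3943 kWh/t
Stage 2 (1124→297 µm, Wi₂=12.0): W₂ = 10·12.0·(0.058026 − 0.029827) = 3.3838 kWh/t
W = W₁ + W₂ = 3.3943 + 3.3838 = 6.7782 kWh/t
Apply correction: 6.7782 × 1.16 = 7.8627 kWh/t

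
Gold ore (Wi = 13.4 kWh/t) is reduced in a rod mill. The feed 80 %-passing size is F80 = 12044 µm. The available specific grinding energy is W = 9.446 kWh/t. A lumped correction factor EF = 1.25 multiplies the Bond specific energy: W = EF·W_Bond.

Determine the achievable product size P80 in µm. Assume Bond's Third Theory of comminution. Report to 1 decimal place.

Bond: W = 10·Wi·(1/√P80 − 1/√F80)
W_Bond = W / EF = 9.446 / 1.25 = 7.5568 kWh/t
⇒ 1/√P80 = W_Bond/(10 Wi) + 1/√F80
  = 7.5568/(10·13.4) + 1/√12044 = 0.056394 + 0.009112 = 0.065506
P80 = (1/0.065506)² = 15.2658² = 233.04 µm

P80 = 233.0 µm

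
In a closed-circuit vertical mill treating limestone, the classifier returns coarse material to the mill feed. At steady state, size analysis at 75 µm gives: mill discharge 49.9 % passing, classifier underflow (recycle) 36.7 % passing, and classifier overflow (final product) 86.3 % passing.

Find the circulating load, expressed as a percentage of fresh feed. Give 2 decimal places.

CL = 275.76 %

Classifier node, passing 75 µm:
d + r·d = r·u + o → r(d−u) = o−d
r = (86.3 − 49.9)/(49.9 − 36.7) = 36.4/13.2 = 2.7576
CL = 100·r = 275.76 %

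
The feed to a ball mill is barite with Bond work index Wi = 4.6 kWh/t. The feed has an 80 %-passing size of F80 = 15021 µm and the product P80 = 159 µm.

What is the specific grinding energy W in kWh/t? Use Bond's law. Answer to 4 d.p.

W = 10 Wi / √P80 − 10 Wi / √F80
1/√159 = 0.079305;  1/√15021 = 0.008159
W = 10·4.6·(0.079305 − 0.008159) = 3.2727 kWh/t

W = 3.2727 kWh/t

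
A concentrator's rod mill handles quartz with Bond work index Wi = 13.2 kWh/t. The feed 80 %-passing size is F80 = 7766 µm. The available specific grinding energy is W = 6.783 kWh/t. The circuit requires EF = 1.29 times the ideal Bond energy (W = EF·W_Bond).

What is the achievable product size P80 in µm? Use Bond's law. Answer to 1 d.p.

Bond: W = 10·Wi·(1/√P80 − 1/√F80)
W_Bond = W / EF = 6.783 / 1.29 = 5.2581 kWh/t
P80^-0.5 = F80^-0.5 + W_Bond/(10 Wi)
  = 5.2581/(10·13.2) + 1/√7766 = 0.039834 + 0.011348 = 0.051182
P80 = (1/0.051182)² = 19.5381² = 381.74 µm

P80 = 381.7 µm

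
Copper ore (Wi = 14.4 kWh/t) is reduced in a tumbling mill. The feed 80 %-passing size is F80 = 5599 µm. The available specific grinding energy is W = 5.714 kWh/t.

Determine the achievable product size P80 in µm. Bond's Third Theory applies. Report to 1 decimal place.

P80 = 355.4 µm

W = 10 Wi / √P80 − 10 Wi / √F80
⇒ 1/√P80 = W/(10 Wi) + 1/√F80
  = 5.7140/(10·14.4) + 1/√5599 = 0.039681 + 0.013364 = 0.053045
P80 = (1/0.053045)² = 18.8520² = 355.40 µm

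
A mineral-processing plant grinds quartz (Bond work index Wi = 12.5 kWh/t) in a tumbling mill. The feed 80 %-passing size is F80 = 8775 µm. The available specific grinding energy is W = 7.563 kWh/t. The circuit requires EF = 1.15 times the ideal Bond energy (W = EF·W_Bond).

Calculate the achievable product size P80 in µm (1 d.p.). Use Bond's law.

P80 = 249.7 µm

W_Bond = 10·Wi·(1/√P₈₀ − 1/√F₈₀)
W_Bond = W / EF = 7.563 / 1.15 = 6.5765 kWh/t
P80^(−½) = W_Bond/(10 Wi) + F80^(−½)
  = 6.5765/(10·12.5) + 1/√8775 = 0.052612 + 0.010675 = 0.063287
P80 = (1/0.063287)² = 15.8009² = 249.67 µm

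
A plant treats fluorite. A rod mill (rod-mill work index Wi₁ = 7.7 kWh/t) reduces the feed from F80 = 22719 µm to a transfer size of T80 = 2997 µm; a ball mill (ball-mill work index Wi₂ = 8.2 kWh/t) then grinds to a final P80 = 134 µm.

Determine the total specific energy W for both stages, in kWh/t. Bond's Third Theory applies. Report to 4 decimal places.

Bond: W = 10·Wi·(1/√P80 − 1/√F80)
Stage 1 (22719→2997 µm, Wi₁=7.7): W₁ = 10·7.7·(0.018267 − 0.006634) = 0.8957 kWh/t
Stage 2 (2997→134 µm, Wi₂=8.2): W₂ = 10·8.2·(0.086387 − 0.018267) = 5.5859 kWh/t
W = W₁ + W₂ = 0.8957 + 5.5859 = 6.4815 kWh/t

W = 6.4815 kWh/t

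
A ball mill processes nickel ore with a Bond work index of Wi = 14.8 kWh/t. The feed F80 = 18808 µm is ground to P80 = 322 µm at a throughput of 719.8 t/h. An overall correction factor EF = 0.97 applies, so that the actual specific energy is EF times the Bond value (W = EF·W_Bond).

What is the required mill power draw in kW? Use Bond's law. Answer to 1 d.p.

P = 5005.1 kW

W = 10·Wi·(P80^(-½) − F80^(-½))
W = 10·14.8·(1/√322 − 1/√18808) = 10·14.8·(0.048436) = 7.1685 kWh/t
Apply correction: 7.1685 × 0.97 = 6.9535 kWh/t
Mill draw = 6.9535 × 719.8 = 5005.1 kW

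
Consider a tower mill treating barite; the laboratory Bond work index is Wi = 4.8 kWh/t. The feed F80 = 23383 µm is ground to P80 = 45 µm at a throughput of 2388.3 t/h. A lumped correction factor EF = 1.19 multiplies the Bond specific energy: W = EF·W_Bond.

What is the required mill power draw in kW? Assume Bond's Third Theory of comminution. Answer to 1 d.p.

P = 19444.1 kW

W = 10 Wi (P80^-0.5 − F80^-0.5)
W = 10·4.8·(1/√45 − 1/√23383) = 10·4.8·(0.142532) = 6.8415 kWh/t
With EF = 1.19: W = 6.8415·1.19 = 8.1414 kWh/t
Power = W × throughput = 8.1414 kWh/t × 2388.3 t/h = 19444.1 kW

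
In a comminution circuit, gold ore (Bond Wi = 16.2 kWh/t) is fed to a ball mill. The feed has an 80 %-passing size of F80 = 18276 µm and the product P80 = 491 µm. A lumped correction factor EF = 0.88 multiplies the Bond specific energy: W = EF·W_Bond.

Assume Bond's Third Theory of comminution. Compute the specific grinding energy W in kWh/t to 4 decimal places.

W = 10·Wi·(P80^(-½) − F80^(-½))
1/√491 = 0.045129;  1/√18276 = 0.007397
W = 10·16.2·(0.045129 − 0.007397) = 6.1126 kWh/t
With EF = 0.88: W = 6.1126·0.88 = 5.3791 kWh/t

W = 5.3791 kWh/t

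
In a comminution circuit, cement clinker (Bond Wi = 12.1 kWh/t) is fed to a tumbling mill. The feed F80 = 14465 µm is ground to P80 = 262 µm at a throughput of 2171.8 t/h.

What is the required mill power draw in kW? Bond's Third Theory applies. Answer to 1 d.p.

P = 14050.1 kW

Bond: W = 10·Wi·(1/√P80 − 1/√F80)
W = 10·12.1·(1/√262 − 1/√14465) = 10·12.1·(0.053466) = 6.4693 kWh/t
P_mill = W·ṁ = 6.4693·2171.8 = 14050.1 kW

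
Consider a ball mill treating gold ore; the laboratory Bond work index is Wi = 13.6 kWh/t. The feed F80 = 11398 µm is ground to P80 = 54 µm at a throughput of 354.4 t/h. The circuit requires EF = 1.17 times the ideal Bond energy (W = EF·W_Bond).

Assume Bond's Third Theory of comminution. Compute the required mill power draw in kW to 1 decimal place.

W = 10 Wi (1/√P80 − 1/√F80)  [Bond]
W = 10·13.6·(1/√54 − 1/√11398) = 10·13.6·(0.126716) = 17.2334 kWh/t
W_actual = 1.17 × 17.2334 = 20.1631 kWh/t
P = W·T = 20.1631·354.4 = 7145.8 kW

P = 7145.8 kW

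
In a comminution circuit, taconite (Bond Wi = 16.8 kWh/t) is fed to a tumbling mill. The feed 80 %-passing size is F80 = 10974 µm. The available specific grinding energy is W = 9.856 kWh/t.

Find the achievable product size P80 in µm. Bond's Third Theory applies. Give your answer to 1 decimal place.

Bond:  W = 10 Wi (1/√P − 1/√F)
⇒ 1/√P80 = W/(10·Wi) + 1/√F80
  = 9.8560/(10·16.8) + 1/√10974 = 0.058667 + 0.009546 = 0.068213
P80 = (1/0.068213)² = 14.6601² = 214.92 µm

P80 = 214.9 µm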